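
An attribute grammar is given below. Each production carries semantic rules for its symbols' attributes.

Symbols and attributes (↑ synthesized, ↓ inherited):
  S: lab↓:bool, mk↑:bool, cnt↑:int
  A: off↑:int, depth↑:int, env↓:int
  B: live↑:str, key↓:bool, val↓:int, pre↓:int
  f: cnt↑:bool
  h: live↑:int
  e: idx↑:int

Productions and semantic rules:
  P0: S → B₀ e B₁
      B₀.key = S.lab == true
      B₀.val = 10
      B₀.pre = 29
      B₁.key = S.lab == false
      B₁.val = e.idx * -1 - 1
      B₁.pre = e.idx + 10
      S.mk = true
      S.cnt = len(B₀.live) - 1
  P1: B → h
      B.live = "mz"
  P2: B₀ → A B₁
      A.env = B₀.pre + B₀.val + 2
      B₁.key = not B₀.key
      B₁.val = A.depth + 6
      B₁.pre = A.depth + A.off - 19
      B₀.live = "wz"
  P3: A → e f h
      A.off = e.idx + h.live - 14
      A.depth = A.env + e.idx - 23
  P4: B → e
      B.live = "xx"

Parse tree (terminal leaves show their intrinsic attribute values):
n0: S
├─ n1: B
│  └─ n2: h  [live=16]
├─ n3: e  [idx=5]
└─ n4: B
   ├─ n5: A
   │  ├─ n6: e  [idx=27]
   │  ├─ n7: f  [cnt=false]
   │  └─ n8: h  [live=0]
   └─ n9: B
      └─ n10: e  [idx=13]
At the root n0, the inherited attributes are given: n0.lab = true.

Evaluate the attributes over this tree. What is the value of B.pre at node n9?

9

1. n0.lab = true  [given at root]
2. n1.key = true  [S.lab == true]
3. n1.val = 10  [10]
4. n1.pre = 29  [29]
5. n2.live = 16  [terminal]
6. n1.live = "mz"  ["mz"]
7. n3.idx = 5  [terminal]
8. n4.key = false  [S.lab == false]
9. n4.val = -6  [e.idx * -1 - 1]
10. n4.pre = 15  [e.idx + 10]
11. n5.env = 11  [B₀.pre + B₀.val + 2]
12. n6.idx = 27  [terminal]
13. n7.cnt = false  [terminal]
14. n8.live = 0  [terminal]
15. n5.off = 13  [e.idx + h.live - 14]
16. n5.depth = 15  [A.env + e.idx - 23]
17. n9.key = true  [not B₀.key]
18. n9.val = 21  [A.depth + 6]
19. n9.pre = 9  [A.depth + A.off - 19]
20. n10.idx = 13  [terminal]
21. n9.live = "xx"  ["xx"]
22. n4.live = "wz"  ["wz"]
23. n0.mk = true  [true]
24. n0.cnt = 1  [len(B₀.live) - 1]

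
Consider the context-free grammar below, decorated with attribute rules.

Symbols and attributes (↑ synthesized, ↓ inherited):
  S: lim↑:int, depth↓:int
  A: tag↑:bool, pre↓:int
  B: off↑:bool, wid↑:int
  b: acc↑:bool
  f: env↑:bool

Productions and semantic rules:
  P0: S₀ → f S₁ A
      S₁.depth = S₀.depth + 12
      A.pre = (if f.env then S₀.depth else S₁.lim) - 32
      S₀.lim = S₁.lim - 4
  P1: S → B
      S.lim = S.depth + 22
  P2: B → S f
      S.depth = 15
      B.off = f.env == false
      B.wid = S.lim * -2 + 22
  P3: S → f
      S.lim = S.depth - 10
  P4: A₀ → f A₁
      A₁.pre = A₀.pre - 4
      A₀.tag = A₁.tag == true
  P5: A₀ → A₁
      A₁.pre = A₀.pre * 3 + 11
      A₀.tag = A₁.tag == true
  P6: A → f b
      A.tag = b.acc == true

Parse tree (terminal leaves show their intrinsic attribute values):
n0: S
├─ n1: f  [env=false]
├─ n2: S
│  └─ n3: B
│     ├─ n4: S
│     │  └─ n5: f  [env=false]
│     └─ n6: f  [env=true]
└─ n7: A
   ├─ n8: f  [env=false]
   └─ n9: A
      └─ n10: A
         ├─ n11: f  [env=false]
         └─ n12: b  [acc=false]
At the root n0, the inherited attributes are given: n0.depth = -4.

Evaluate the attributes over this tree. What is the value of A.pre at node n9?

1. n0.depth = -4  [given at root]
2. n1.env = false  [terminal]
3. n2.depth = 8  [S₀.depth + 12]
4. n4.depth = 15  [15]
5. n5.env = false  [terminal]
6. n4.lim = 5  [S.depth - 10]
7. n6.env = true  [terminal]
8. n3.off = false  [f.env == false]
9. n3.wid = 12  [S.lim * -2 + 22]
10. n2.lim = 30  [S.depth + 22]
11. n7.pre = -2  [(if f.env then S₀.depth else S₁.lim) - 32]
12. n8.env = false  [terminal]
13. n9.pre = -6  [A₀.pre - 4]
14. n10.pre = -7  [A₀.pre * 3 + 11]
15. n11.env = false  [terminal]
16. n12.acc = false  [terminal]
17. n10.tag = false  [b.acc == true]
18. n9.tag = false  [A₁.tag == true]
19. n7.tag = false  [A₁.tag == true]
20. n0.lim = 26  [S₁.lim - 4]

-6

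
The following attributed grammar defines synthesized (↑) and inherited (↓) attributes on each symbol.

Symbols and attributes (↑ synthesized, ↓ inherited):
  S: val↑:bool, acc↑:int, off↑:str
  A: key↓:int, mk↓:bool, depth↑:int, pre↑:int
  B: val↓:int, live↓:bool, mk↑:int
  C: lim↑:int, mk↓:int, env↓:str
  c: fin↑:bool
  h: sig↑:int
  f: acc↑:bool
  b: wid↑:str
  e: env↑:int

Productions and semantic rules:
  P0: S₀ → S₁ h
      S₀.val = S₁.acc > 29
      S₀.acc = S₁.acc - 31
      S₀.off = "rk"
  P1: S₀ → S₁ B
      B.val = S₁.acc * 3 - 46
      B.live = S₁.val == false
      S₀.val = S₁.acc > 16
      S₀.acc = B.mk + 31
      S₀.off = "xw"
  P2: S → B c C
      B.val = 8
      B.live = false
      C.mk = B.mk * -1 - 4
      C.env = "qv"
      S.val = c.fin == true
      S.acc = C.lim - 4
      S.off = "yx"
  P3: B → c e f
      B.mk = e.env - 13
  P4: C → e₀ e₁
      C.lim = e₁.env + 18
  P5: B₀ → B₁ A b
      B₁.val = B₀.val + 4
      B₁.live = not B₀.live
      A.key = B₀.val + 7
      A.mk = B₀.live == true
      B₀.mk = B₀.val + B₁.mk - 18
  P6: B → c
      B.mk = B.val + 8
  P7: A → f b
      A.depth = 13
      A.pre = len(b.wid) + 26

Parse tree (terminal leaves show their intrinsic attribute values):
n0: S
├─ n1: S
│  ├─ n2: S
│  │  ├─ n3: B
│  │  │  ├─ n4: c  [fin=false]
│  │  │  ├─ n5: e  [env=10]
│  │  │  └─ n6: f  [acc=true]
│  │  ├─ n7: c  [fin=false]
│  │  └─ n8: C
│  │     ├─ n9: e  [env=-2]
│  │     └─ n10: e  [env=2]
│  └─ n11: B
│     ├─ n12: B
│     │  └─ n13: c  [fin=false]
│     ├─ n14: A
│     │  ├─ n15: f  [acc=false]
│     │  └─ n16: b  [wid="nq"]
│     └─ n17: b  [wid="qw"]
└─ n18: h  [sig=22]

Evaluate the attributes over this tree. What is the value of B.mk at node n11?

1. n3.val = 8  [8]
2. n3.live = false  [false]
3. n4.fin = false  [terminal]
4. n5.env = 10  [terminal]
5. n6.acc = true  [terminal]
6. n3.mk = -3  [e.env - 13]
7. n7.fin = false  [terminal]
8. n8.mk = -1  [B.mk * -1 - 4]
9. n8.env = "qv"  ["qv"]
10. n9.env = -2  [terminal]
11. n10.env = 2  [terminal]
12. n8.lim = 20  [e₁.env + 18]
13. n2.val = false  [c.fin == true]
14. n2.acc = 16  [C.lim - 4]
15. n2.off = "yx"  ["yx"]
16. n11.val = 2  [S₁.acc * 3 - 46]
17. n11.live = true  [S₁.val == false]
18. n12.val = 6  [B₀.val + 4]
19. n12.live = false  [not B₀.live]
20. n13.fin = false  [terminal]
21. n12.mk = 14  [B.val + 8]
22. n14.key = 9  [B₀.val + 7]
23. n14.mk = true  [B₀.live == true]
24. n15.acc = false  [terminal]
25. n16.wid = "nq"  [terminal]
26. n14.depth = 13  [13]
27. n14.pre = 28  [len(b.wid) + 26]
28. n17.wid = "qw"  [terminal]
29. n11.mk = -2  [B₀.val + B₁.mk - 18]
30. n1.val = false  [S₁.acc > 16]
31. n1.acc = 29  [B.mk + 31]
32. n1.off = "xw"  ["xw"]
33. n18.sig = 22  [terminal]
34. n0.val = false  [S₁.acc > 29]
35. n0.acc = -2  [S₁.acc - 31]
36. n0.off = "rk"  ["rk"]

-2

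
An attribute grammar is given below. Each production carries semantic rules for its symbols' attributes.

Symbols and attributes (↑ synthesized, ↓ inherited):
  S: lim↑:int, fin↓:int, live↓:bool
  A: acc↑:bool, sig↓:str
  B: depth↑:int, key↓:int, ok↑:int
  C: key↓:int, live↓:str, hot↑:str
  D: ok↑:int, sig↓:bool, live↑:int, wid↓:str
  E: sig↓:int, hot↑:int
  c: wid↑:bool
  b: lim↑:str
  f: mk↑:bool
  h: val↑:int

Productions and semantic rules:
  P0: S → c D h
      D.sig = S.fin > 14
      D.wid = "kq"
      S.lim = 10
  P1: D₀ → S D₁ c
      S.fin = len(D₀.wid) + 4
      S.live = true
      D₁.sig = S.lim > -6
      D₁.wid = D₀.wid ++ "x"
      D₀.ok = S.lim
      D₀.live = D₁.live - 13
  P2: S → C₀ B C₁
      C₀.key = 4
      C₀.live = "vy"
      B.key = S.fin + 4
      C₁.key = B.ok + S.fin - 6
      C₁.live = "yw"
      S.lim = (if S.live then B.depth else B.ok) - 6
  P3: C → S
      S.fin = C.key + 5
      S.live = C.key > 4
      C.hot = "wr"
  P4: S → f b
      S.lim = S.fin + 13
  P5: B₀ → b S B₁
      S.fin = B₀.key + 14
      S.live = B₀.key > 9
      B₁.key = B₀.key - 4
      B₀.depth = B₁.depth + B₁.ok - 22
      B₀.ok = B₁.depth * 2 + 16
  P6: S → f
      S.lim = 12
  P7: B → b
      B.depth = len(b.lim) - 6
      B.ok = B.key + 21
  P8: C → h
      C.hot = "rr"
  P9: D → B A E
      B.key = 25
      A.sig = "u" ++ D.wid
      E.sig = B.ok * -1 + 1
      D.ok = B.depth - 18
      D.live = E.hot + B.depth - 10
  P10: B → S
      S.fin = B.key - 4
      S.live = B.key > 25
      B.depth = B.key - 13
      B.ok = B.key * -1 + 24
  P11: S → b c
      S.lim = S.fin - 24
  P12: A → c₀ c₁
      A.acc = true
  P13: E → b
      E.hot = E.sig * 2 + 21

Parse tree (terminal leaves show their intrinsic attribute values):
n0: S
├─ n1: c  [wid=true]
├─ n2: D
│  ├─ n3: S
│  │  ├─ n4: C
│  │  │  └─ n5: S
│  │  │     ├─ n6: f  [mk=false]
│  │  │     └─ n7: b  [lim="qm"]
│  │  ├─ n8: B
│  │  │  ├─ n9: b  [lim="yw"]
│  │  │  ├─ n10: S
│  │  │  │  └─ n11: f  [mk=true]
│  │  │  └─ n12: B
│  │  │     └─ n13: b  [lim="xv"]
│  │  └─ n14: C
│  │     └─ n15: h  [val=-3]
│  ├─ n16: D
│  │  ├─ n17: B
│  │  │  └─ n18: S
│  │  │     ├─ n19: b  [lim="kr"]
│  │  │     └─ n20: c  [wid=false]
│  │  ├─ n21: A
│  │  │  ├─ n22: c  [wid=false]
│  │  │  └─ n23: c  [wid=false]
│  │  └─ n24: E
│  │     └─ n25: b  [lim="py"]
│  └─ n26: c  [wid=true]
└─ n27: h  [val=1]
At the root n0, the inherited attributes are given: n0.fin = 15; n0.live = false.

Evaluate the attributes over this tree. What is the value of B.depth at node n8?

1

1. n0.fin = 15  [given at root]
2. n0.live = false  [given at root]
3. n1.wid = true  [terminal]
4. n2.sig = true  [S.fin > 14]
5. n2.wid = "kq"  ["kq"]
6. n3.fin = 6  [len(D₀.wid) + 4]
7. n3.live = true  [true]
8. n4.key = 4  [4]
9. n4.live = "vy"  ["vy"]
10. n5.fin = 9  [C.key + 5]
11. n5.live = false  [C.key > 4]
12. n6.mk = false  [terminal]
13. n7.lim = "qm"  [terminal]
14. n5.lim = 22  [S.fin + 13]
15. n4.hot = "wr"  ["wr"]
16. n8.key = 10  [S.fin + 4]
17. n9.lim = "yw"  [terminal]
18. n10.fin = 24  [B₀.key + 14]
19. n10.live = true  [B₀.key > 9]
20. n11.mk = true  [terminal]
21. n10.lim = 12  [12]
22. n12.key = 6  [B₀.key - 4]
23. n13.lim = "xv"  [terminal]
24. n12.depth = -4  [len(b.lim) - 6]
25. n12.ok = 27  [B.key + 21]
26. n8.depth = 1  [B₁.depth + B₁.ok - 22]
27. n8.ok = 8  [B₁.depth * 2 + 16]
28. n14.key = 8  [B.ok + S.fin - 6]
29. n14.live = "yw"  ["yw"]
30. n15.val = -3  [terminal]
31. n14.hot = "rr"  ["rr"]
32. n3.lim = -5  [(if S.live then B.depth else B.ok) - 6]
33. n16.sig = true  [S.lim > -6]
34. n16.wid = "kqx"  [D₀.wid ++ "x"]
35. n17.key = 25  [25]
36. n18.fin = 21  [B.key - 4]
37. n18.live = false  [B.key > 25]
38. n19.lim = "kr"  [terminal]
39. n20.wid = false  [terminal]
40. n18.lim = -3  [S.fin - 24]
41. n17.depth = 12  [B.key - 13]
42. n17.ok = -1  [B.key * -1 + 24]
43. n21.sig = "ukqx"  ["u" ++ D.wid]
44. n22.wid = false  [terminal]
45. n23.wid = false  [terminal]
46. n21.acc = true  [true]
47. n24.sig = 2  [B.ok * -1 + 1]
48. n25.lim = "py"  [terminal]
49. n24.hot = 25  [E.sig * 2 + 21]
50. n16.ok = -6  [B.depth - 18]
51. n16.live = 27  [E.hot + B.depth - 10]
52. n26.wid = true  [terminal]
53. n2.ok = -5  [S.lim]
54. n2.live = 14  [D₁.live - 13]
55. n27.val = 1  [terminal]
56. n0.lim = 10  [10]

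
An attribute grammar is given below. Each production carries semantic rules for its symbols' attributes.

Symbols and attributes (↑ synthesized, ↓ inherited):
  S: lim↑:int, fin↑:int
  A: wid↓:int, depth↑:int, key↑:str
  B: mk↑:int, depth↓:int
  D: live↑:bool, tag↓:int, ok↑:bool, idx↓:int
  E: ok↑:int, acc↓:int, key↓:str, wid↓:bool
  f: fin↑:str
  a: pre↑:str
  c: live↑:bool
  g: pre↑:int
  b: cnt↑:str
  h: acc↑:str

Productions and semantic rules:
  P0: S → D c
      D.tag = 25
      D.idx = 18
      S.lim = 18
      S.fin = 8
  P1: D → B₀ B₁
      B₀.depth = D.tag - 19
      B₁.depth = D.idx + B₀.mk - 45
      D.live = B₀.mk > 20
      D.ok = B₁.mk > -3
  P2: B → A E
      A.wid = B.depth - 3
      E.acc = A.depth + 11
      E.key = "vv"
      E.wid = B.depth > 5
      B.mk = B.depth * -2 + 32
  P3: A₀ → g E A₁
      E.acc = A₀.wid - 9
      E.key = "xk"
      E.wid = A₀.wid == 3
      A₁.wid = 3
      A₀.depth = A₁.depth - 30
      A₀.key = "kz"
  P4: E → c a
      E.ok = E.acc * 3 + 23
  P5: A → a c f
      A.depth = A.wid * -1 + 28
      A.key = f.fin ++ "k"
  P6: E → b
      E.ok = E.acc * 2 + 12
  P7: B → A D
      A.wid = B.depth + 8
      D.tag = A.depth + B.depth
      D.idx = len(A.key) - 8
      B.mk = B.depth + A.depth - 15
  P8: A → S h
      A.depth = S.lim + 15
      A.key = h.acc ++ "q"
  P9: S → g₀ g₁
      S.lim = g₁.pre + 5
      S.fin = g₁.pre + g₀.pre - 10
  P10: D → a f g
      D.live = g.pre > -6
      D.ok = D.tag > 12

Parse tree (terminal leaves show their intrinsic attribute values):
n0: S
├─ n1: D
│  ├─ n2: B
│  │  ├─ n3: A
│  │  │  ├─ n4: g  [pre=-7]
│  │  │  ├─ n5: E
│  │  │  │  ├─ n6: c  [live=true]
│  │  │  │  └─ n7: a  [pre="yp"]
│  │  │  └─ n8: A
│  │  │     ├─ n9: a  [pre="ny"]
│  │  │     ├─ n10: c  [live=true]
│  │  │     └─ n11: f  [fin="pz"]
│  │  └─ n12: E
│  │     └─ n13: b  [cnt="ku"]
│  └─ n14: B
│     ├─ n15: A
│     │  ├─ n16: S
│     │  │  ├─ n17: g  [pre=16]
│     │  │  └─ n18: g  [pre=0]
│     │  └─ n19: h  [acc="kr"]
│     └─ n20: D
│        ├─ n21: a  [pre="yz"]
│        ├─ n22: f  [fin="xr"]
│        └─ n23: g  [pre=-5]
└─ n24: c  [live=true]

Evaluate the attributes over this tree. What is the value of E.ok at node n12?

1. n1.tag = 25  [25]
2. n1.idx = 18  [18]
3. n2.depth = 6  [D.tag - 19]
4. n3.wid = 3  [B.depth - 3]
5. n4.pre = -7  [terminal]
6. n5.acc = -6  [A₀.wid - 9]
7. n5.key = "xk"  ["xk"]
8. n5.wid = true  [A₀.wid == 3]
9. n6.live = true  [terminal]
10. n7.pre = "yp"  [terminal]
11. n5.ok = 5  [E.acc * 3 + 23]
12. n8.wid = 3  [3]
13. n9.pre = "ny"  [terminal]
14. n10.live = true  [terminal]
15. n11.fin = "pz"  [terminal]
16. n8.depth = 25  [A.wid * -1 + 28]
17. n8.key = "pzk"  [f.fin ++ "k"]
18. n3.depth = -5  [A₁.depth - 30]
19. n3.key = "kz"  ["kz"]
20. n12.acc = 6  [A.depth + 11]
21. n12.key = "vv"  ["vv"]
22. n12.wid = true  [B.depth > 5]
23. n13.cnt = "ku"  [terminal]
24. n12.ok = 24  [E.acc * 2 + 12]
25. n2.mk = 20  [B.depth * -2 + 32]
26. n14.depth = -7  [D.idx + B₀.mk - 45]
27. n15.wid = 1  [B.depth + 8]
28. n17.pre = 16  [terminal]
29. n18.pre = 0  [terminal]
30. n16.lim = 5  [g₁.pre + 5]
31. n16.fin = 6  [g₁.pre + g₀.pre - 10]
32. n19.acc = "kr"  [terminal]
33. n15.depth = 20  [S.lim + 15]
34. n15.key = "krq"  [h.acc ++ "q"]
35. n20.tag = 13  [A.depth + B.depth]
36. n20.idx = -5  [len(A.key) - 8]
37. n21.pre = "yz"  [terminal]
38. n22.fin = "xr"  [terminal]
39. n23.pre = -5  [terminal]
40. n20.live = true  [g.pre > -6]
41. n20.ok = true  [D.tag > 12]
42. n14.mk = -2  [B.depth + A.depth - 15]
43. n1.live = false  [B₀.mk > 20]
44. n1.ok = true  [B₁.mk > -3]
45. n24.live = true  [terminal]
46. n0.lim = 18  [18]
47. n0.fin = 8  [8]

24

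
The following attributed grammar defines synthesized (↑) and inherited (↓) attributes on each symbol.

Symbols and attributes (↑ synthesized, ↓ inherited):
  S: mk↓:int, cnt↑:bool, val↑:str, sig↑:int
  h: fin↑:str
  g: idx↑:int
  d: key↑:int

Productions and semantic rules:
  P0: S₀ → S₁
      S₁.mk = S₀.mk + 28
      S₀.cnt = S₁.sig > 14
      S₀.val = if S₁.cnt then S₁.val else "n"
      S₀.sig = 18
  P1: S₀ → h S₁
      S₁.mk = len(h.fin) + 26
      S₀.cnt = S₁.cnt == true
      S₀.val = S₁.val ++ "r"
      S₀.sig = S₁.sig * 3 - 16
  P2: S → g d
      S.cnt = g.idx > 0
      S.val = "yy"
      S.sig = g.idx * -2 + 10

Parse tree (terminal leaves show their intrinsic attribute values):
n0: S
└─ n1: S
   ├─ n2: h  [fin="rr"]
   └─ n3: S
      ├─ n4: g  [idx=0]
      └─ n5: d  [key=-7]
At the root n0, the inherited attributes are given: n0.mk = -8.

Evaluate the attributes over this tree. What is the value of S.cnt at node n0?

1. n0.mk = -8  [given at root]
2. n1.mk = 20  [S₀.mk + 28]
3. n2.fin = "rr"  [terminal]
4. n3.mk = 28  [len(h.fin) + 26]
5. n4.idx = 0  [terminal]
6. n5.key = -7  [terminal]
7. n3.cnt = false  [g.idx > 0]
8. n3.val = "yy"  ["yy"]
9. n3.sig = 10  [g.idx * -2 + 10]
10. n1.cnt = false  [S₁.cnt == true]
11. n1.val = "yyr"  [S₁.val ++ "r"]
12. n1.sig = 14  [S₁.sig * 3 - 16]
13. n0.cnt = false  [S₁.sig > 14]
14. n0.val = "n"  [if S₁.cnt then S₁.val else "n"]
15. n0.sig = 18  [18]

false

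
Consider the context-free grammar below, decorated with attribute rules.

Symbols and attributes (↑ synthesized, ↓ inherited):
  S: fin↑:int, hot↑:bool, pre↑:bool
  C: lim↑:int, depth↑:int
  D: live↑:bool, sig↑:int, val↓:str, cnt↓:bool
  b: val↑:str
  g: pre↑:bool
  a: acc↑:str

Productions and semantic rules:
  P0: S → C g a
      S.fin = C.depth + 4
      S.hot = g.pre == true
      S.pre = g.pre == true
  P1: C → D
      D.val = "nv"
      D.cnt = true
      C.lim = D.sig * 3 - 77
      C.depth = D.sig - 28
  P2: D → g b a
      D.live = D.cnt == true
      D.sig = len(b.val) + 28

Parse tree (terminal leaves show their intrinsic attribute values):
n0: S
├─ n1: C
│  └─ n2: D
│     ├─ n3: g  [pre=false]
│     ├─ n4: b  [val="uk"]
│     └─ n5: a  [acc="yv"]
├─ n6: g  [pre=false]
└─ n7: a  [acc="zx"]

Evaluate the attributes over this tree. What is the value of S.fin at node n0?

6

1. n2.val = "nv"  ["nv"]
2. n2.cnt = true  [true]
3. n3.pre = false  [terminal]
4. n4.val = "uk"  [terminal]
5. n5.acc = "yv"  [terminal]
6. n2.live = true  [D.cnt == true]
7. n2.sig = 30  [len(b.val) + 28]
8. n1.lim = 13  [D.sig * 3 - 77]
9. n1.depth = 2  [D.sig - 28]
10. n6.pre = false  [terminal]
11. n7.acc = "zx"  [terminal]
12. n0.fin = 6  [C.depth + 4]
13. n0.hot = false  [g.pre == true]
14. n0.pre = false  [g.pre == true]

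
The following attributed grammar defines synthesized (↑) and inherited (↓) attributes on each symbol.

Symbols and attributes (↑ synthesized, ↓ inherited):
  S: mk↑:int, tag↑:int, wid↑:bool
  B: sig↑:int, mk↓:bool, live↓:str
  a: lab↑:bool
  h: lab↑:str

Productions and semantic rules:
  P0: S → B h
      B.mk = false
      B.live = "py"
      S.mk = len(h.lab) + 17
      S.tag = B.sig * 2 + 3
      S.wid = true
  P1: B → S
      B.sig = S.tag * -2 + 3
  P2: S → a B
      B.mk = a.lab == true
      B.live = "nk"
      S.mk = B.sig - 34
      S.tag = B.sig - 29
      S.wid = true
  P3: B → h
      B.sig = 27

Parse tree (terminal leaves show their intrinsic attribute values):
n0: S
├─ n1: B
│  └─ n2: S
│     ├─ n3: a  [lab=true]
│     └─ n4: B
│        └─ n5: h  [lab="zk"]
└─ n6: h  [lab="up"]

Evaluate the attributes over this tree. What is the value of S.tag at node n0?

1. n1.mk = false  [false]
2. n1.live = "py"  ["py"]
3. n3.lab = true  [terminal]
4. n4.mk = true  [a.lab == true]
5. n4.live = "nk"  ["nk"]
6. n5.lab = "zk"  [terminal]
7. n4.sig = 27  [27]
8. n2.mk = -7  [B.sig - 34]
9. n2.tag = -2  [B.sig - 29]
10. n2.wid = true  [true]
11. n1.sig = 7  [S.tag * -2 + 3]
12. n6.lab = "up"  [terminal]
13. n0.mk = 19  [len(h.lab) + 17]
14. n0.tag = 17  [B.sig * 2 + 3]
15. n0.wid = true  [true]

17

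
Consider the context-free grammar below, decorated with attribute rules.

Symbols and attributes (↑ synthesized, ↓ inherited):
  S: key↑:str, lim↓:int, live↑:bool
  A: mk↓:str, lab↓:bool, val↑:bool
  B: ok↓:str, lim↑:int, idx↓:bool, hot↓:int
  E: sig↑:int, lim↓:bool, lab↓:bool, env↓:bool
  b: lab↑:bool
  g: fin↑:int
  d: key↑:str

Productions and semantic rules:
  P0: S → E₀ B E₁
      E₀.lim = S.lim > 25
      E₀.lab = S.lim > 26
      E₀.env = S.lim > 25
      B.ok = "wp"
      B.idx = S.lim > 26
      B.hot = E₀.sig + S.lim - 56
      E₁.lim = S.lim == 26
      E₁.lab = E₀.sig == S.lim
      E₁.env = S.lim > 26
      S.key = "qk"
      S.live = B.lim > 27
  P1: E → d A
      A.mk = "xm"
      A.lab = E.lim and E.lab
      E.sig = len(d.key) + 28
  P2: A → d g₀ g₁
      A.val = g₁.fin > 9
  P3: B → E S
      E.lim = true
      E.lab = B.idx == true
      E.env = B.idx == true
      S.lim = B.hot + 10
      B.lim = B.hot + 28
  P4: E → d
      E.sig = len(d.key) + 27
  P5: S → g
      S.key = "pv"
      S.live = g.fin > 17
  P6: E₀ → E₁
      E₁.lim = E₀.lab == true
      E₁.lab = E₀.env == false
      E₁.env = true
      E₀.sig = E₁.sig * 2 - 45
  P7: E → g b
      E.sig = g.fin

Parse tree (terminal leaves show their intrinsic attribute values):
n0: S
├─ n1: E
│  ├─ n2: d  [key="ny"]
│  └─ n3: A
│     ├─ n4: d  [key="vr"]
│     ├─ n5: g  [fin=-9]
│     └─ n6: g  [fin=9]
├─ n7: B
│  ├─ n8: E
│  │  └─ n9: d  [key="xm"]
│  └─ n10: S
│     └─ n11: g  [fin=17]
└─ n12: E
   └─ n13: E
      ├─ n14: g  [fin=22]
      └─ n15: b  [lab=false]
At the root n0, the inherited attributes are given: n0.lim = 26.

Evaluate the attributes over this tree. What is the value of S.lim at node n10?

10

1. n0.lim = 26  [given at root]
2. n1.lim = true  [S.lim > 25]
3. n1.lab = false  [S.lim > 26]
4. n1.env = true  [S.lim > 25]
5. n2.key = "ny"  [terminal]
6. n3.mk = "xm"  ["xm"]
7. n3.lab = false  [E.lim and E.lab]
8. n4.key = "vr"  [terminal]
9. n5.fin = -9  [terminal]
10. n6.fin = 9  [terminal]
11. n3.val = false  [g₁.fin > 9]
12. n1.sig = 30  [len(d.key) + 28]
13. n7.ok = "wp"  ["wp"]
14. n7.idx = false  [S.lim > 26]
15. n7.hot = 0  [E₀.sig + S.lim - 56]
16. n8.lim = true  [true]
17. n8.lab = false  [B.idx == true]
18. n8.env = false  [B.idx == true]
19. n9.key = "xm"  [terminal]
20. n8.sig = 29  [len(d.key) + 27]
21. n10.lim = 10  [B.hot + 10]
22. n11.fin = 17  [terminal]
23. n10.key = "pv"  ["pv"]
24. n10.live = false  [g.fin > 17]
25. n7.lim = 28  [B.hot + 28]
26. n12.lim = true  [S.lim == 26]
27. n12.lab = false  [E₀.sig == S.lim]
28. n12.env = false  [S.lim > 26]
29. n13.lim = false  [E₀.lab == true]
30. n13.lab = true  [E₀.env == false]
31. n13.env = true  [true]
32. n14.fin = 22  [terminal]
33. n15.lab = false  [terminal]
34. n13.sig = 22  [g.fin]
35. n12.sig = -1  [E₁.sig * 2 - 45]
36. n0.key = "qk"  ["qk"]
37. n0.live = true  [B.lim > 27]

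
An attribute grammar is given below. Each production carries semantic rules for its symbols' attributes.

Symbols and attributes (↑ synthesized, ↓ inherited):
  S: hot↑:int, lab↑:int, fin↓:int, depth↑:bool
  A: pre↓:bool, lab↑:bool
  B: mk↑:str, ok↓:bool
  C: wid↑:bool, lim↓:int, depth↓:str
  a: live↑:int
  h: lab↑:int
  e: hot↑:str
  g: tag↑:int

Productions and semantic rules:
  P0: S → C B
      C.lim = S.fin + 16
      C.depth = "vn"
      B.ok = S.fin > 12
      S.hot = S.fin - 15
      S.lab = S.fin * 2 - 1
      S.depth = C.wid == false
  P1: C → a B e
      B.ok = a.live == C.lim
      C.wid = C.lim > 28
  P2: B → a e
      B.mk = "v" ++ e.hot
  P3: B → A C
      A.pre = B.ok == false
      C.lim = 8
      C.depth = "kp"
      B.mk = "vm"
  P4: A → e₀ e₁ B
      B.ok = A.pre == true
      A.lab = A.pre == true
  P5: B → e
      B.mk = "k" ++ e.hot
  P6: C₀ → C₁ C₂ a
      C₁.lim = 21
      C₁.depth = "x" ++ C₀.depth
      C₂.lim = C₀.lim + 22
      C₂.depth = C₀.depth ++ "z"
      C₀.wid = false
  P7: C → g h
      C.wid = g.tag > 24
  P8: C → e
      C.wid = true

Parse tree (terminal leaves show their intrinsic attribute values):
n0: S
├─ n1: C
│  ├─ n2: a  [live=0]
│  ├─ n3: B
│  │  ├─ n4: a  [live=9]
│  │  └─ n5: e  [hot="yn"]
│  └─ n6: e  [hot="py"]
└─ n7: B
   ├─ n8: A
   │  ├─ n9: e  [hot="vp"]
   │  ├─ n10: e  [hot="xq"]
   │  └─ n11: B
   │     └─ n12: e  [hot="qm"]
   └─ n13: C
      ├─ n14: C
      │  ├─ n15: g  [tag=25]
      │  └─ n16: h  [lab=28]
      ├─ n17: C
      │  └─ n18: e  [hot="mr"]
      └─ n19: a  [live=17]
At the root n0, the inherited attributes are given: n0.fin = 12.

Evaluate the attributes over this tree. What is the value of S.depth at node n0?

true

1. n0.fin = 12  [given at root]
2. n1.lim = 28  [S.fin + 16]
3. n1.depth = "vn"  ["vn"]
4. n2.live = 0  [terminal]
5. n3.ok = false  [a.live == C.lim]
6. n4.live = 9  [terminal]
7. n5.hot = "yn"  [terminal]
8. n3.mk = "vyn"  ["v" ++ e.hot]
9. n6.hot = "py"  [terminal]
10. n1.wid = false  [C.lim > 28]
11. n7.ok = false  [S.fin > 12]
12. n8.pre = true  [B.ok == false]
13. n9.hot = "vp"  [terminal]
14. n10.hot = "xq"  [terminal]
15. n11.ok = true  [A.pre == true]
16. n12.hot = "qm"  [terminal]
17. n11.mk = "kqm"  ["k" ++ e.hot]
18. n8.lab = true  [A.pre == true]
19. n13.lim = 8  [8]
20. n13.depth = "kp"  ["kp"]
21. n14.lim = 21  [21]
22. n14.depth = "xkp"  ["x" ++ C₀.depth]
23. n15.tag = 25  [terminal]
24. n16.lab = 28  [terminal]
25. n14.wid = true  [g.tag > 24]
26. n17.lim = 30  [C₀.lim + 22]
27. n17.depth = "kpz"  [C₀.depth ++ "z"]
28. n18.hot = "mr"  [terminal]
29. n17.wid = true  [true]
30. n19.live = 17  [terminal]
31. n13.wid = false  [false]
32. n7.mk = "vm"  ["vm"]
33. n0.hot = -3  [S.fin - 15]
34. n0.lab = 23  [S.fin * 2 - 1]
35. n0.depth = true  [C.wid == false]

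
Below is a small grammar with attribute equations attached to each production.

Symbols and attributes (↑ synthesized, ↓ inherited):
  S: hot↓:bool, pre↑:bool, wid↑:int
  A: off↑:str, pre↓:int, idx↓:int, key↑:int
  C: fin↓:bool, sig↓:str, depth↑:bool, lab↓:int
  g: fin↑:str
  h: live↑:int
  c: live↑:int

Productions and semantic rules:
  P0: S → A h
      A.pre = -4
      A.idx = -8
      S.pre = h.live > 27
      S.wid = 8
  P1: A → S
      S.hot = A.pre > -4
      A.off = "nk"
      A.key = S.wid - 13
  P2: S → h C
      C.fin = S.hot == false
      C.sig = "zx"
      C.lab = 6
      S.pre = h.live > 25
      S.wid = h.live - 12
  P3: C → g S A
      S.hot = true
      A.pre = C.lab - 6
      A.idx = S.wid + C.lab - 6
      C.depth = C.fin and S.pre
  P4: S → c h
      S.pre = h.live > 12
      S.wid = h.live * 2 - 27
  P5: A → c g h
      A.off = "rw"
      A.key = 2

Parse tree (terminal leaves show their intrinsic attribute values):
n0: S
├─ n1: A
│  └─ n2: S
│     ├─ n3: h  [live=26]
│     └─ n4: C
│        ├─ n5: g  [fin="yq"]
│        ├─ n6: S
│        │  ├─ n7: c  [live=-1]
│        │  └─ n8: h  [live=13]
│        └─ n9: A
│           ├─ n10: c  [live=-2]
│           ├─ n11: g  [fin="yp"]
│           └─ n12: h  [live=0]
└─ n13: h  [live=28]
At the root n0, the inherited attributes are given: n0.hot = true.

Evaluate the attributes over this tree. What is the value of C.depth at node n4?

1. n0.hot = true  [given at root]
2. n1.pre = -4  [-4]
3. n1.idx = -8  [-8]
4. n2.hot = false  [A.pre > -4]
5. n3.live = 26  [terminal]
6. n4.fin = true  [S.hot == false]
7. n4.sig = "zx"  ["zx"]
8. n4.lab = 6  [6]
9. n5.fin = "yq"  [terminal]
10. n6.hot = true  [true]
11. n7.live = -1  [terminal]
12. n8.live = 13  [terminal]
13. n6.pre = true  [h.live > 12]
14. n6.wid = -1  [h.live * 2 - 27]
15. n9.pre = 0  [C.lab - 6]
16. n9.idx = -1  [S.wid + C.lab - 6]
17. n10.live = -2  [terminal]
18. n11.fin = "yp"  [terminal]
19. n12.live = 0  [terminal]
20. n9.off = "rw"  ["rw"]
21. n9.key = 2  [2]
22. n4.depth = true  [C.fin and S.pre]
23. n2.pre = true  [h.live > 25]
24. n2.wid = 14  [h.live - 12]
25. n1.off = "nk"  ["nk"]
26. n1.key = 1  [S.wid - 13]
27. n13.live = 28  [terminal]
28. n0.pre = true  [h.live > 27]
29. n0.wid = 8  [8]

true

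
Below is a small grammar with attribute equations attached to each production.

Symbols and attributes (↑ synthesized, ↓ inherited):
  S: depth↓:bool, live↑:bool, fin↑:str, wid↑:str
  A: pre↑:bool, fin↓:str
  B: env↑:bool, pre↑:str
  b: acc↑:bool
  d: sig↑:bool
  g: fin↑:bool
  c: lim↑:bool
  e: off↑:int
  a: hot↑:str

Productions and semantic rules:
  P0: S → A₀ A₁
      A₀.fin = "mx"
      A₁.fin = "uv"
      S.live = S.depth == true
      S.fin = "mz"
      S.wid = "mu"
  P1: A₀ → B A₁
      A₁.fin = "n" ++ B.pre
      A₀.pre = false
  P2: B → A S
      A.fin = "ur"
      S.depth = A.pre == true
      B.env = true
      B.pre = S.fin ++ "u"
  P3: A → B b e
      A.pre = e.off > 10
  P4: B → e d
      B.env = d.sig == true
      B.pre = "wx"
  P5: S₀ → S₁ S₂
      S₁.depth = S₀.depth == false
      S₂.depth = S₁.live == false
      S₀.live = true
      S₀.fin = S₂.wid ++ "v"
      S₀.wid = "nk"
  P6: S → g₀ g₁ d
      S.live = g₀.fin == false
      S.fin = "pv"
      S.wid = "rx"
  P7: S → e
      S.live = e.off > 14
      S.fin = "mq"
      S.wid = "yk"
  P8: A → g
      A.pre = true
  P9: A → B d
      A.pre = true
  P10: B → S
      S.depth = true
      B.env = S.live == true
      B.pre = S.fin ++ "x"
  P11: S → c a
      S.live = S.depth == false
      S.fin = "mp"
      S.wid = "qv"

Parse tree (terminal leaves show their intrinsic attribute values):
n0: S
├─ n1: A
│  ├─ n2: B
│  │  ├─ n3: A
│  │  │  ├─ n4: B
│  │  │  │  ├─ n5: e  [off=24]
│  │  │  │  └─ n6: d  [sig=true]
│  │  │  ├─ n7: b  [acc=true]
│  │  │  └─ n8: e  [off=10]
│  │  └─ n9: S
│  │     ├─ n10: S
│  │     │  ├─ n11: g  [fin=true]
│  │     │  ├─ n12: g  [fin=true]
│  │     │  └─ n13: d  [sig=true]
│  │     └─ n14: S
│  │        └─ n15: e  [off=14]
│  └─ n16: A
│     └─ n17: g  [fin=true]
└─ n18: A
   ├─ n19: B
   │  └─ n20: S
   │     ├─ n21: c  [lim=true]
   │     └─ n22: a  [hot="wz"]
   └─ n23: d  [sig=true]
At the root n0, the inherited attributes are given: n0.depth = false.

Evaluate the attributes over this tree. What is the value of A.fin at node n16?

1. n0.depth = false  [given at root]
2. n1.fin = "mx"  ["mx"]
3. n3.fin = "ur"  ["ur"]
4. n5.off = 24  [terminal]
5. n6.sig = true  [terminal]
6. n4.env = true  [d.sig == true]
7. n4.pre = "wx"  ["wx"]
8. n7.acc = true  [terminal]
9. n8.off = 10  [terminal]
10. n3.pre = false  [e.off > 10]
11. n9.depth = false  [A.pre == true]
12. n10.depth = true  [S₀.depth == false]
13. n11.fin = true  [terminal]
14. n12.fin = true  [terminal]
15. n13.sig = true  [terminal]
16. n10.live = false  [g₀.fin == false]
17. n10.fin = "pv"  ["pv"]
18. n10.wid = "rx"  ["rx"]
19. n14.depth = true  [S₁.live == false]
20. n15.off = 14  [terminal]
21. n14.live = false  [e.off > 14]
22. n14.fin = "mq"  ["mq"]
23. n14.wid = "yk"  ["yk"]
24. n9.live = true  [true]
25. n9.fin = "ykv"  [S₂.wid ++ "v"]
26. n9.wid = "nk"  ["nk"]
27. n2.env = true  [true]
28. n2.pre = "ykvu"  [S.fin ++ "u"]
29. n16.fin = "nykvu"  ["n" ++ B.pre]
30. n17.fin = true  [terminal]
31. n16.pre = true  [true]
32. n1.pre = false  [false]
33. n18.fin = "uv"  ["uv"]
34. n20.depth = true  [true]
35. n21.lim = true  [terminal]
36. n22.hot = "wz"  [terminal]
37. n20.live = false  [S.depth == false]
38. n20.fin = "mp"  ["mp"]
39. n20.wid = "qv"  ["qv"]
40. n19.env = false  [S.live == true]
41. n19.pre = "mpx"  [S.fin ++ "x"]
42. n23.sig = true  [terminal]
43. n18.pre = true  [true]
44. n0.live = false  [S.depth == true]
45. n0.fin = "mz"  ["mz"]
46. n0.wid = "mu"  ["mu"]

"nykvu"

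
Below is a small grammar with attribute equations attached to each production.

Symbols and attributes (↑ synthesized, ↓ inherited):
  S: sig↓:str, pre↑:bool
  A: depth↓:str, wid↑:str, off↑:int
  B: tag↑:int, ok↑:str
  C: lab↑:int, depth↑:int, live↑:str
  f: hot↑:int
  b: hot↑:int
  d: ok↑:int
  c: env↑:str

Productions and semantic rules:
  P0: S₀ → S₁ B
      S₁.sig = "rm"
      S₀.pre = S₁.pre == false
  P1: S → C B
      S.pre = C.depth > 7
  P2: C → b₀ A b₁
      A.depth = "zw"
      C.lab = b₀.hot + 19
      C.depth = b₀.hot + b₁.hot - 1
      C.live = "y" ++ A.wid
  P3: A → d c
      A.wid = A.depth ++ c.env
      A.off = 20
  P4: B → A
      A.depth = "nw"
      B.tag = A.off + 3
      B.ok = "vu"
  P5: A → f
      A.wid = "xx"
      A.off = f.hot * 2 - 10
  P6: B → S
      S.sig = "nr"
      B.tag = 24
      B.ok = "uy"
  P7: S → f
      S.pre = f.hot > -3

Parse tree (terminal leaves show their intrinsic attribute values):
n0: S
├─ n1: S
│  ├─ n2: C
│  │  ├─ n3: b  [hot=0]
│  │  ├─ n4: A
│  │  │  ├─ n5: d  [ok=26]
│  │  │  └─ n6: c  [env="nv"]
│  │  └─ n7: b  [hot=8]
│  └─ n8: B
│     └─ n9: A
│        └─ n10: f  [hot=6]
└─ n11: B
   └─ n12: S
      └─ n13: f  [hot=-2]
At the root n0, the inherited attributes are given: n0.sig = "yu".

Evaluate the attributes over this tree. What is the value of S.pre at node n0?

true

1. n0.sig = "yu"  [given at root]
2. n1.sig = "rm"  ["rm"]
3. n3.hot = 0  [terminal]
4. n4.depth = "zw"  ["zw"]
5. n5.ok = 26  [terminal]
6. n6.env = "nv"  [terminal]
7. n4.wid = "zwnv"  [A.depth ++ c.env]
8. n4.off = 20  [20]
9. n7.hot = 8  [terminal]
10. n2.lab = 19  [b₀.hot + 19]
11. n2.depth = 7  [b₀.hot + b₁.hot - 1]
12. n2.live = "yzwnv"  ["y" ++ A.wid]
13. n9.depth = "nw"  ["nw"]
14. n10.hot = 6  [terminal]
15. n9.wid = "xx"  ["xx"]
16. n9.off = 2  [f.hot * 2 - 10]
17. n8.tag = 5  [A.off + 3]
18. n8.ok = "vu"  ["vu"]
19. n1.pre = false  [C.depth > 7]
20. n12.sig = "nr"  ["nr"]
21. n13.hot = -2  [terminal]
22. n12.pre = true  [f.hot > -3]
23. n11.tag = 24  [24]
24. n11.ok = "uy"  ["uy"]
25. n0.pre = true  [S₁.pre == false]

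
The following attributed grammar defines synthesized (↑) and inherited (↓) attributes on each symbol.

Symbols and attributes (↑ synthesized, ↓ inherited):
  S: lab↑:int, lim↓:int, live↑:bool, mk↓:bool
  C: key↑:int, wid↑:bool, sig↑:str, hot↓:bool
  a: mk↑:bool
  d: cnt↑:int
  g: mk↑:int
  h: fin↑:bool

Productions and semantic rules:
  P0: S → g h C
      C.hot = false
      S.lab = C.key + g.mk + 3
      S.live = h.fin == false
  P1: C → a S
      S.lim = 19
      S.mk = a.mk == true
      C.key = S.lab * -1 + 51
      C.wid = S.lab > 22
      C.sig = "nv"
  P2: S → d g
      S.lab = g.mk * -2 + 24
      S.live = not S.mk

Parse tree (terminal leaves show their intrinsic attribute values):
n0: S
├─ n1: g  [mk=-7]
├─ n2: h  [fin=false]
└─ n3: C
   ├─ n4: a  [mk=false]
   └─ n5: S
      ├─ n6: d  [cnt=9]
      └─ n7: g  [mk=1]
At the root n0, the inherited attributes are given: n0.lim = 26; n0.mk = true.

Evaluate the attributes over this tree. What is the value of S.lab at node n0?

25

1. n0.lim = 26  [given at root]
2. n0.mk = true  [given at root]
3. n1.mk = -7  [terminal]
4. n2.fin = false  [terminal]
5. n3.hot = false  [false]
6. n4.mk = false  [terminal]
7. n5.lim = 19  [19]
8. n5.mk = false  [a.mk == true]
9. n6.cnt = 9  [terminal]
10. n7.mk = 1  [terminal]
11. n5.lab = 22  [g.mk * -2 + 24]
12. n5.live = true  [not S.mk]
13. n3.key = 29  [S.lab * -1 + 51]
14. n3.wid = false  [S.lab > 22]
15. n3.sig = "nv"  ["nv"]
16. n0.lab = 25  [C.key + g.mk + 3]
17. n0.live = true  [h.fin == false]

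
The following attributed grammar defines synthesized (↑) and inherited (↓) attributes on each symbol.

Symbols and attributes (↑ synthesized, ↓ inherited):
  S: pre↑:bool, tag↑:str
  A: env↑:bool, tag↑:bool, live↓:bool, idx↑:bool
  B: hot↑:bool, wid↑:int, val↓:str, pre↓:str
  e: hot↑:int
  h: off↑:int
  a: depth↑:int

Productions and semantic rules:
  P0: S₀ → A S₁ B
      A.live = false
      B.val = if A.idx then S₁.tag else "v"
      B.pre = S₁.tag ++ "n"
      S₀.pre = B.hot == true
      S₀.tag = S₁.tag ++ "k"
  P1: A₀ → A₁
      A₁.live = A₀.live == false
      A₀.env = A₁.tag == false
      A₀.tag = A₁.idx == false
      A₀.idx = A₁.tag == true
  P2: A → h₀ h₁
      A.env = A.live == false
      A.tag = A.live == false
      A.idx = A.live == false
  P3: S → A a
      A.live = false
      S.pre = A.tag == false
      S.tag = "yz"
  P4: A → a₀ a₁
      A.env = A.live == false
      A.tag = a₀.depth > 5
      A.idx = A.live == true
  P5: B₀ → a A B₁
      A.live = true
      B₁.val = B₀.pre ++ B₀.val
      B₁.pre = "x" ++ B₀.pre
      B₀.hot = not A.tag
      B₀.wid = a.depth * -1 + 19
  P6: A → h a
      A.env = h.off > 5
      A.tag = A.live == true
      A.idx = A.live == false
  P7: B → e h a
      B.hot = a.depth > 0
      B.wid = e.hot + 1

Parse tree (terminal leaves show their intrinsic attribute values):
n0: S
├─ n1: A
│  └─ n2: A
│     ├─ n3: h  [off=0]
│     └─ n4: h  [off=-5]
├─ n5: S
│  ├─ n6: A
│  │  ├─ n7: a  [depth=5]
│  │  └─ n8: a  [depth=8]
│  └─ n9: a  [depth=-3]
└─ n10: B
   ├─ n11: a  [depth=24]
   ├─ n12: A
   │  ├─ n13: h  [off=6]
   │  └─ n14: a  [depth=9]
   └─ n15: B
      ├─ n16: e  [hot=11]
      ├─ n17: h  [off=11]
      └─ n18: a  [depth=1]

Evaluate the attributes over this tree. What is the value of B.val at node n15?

"yznv"

1. n1.live = false  [false]
2. n2.live = true  [A₀.live == false]
3. n3.off = 0  [terminal]
4. n4.off = -5  [terminal]
5. n2.env = false  [A.live == false]
6. n2.tag = false  [A.live == false]
7. n2.idx = false  [A.live == false]
8. n1.env = true  [A₁.tag == false]
9. n1.tag = true  [A₁.idx == false]
10. n1.idx = false  [A₁.tag == true]
11. n6.live = false  [false]
12. n7.depth = 5  [terminal]
13. n8.depth = 8  [terminal]
14. n6.env = true  [A.live == false]
15. n6.tag = false  [a₀.depth > 5]
16. n6.idx = false  [A.live == true]
17. n9.depth = -3  [terminal]
18. n5.pre = true  [A.tag == false]
19. n5.tag = "yz"  ["yz"]
20. n10.val = "v"  [if A.idx then S₁.tag else "v"]
21. n10.pre = "yzn"  [S₁.tag ++ "n"]
22. n11.depth = 24  [terminal]
23. n12.live = true  [true]
24. n13.off = 6  [terminal]
25. n14.depth = 9  [terminal]
26. n12.env = true  [h.off > 5]
27. n12.tag = true  [A.live == true]
28. n12.idx = false  [A.live == false]
29. n15.val = "yznv"  [B₀.pre ++ B₀.val]
30. n15.pre = "xyzn"  ["x" ++ B₀.pre]
31. n16.hot = 11  [terminal]
32. n17.off = 11  [terminal]
33. n18.depth = 1  [terminal]
34. n15.hot = true  [a.depth > 0]
35. n15.wid = 12  [e.hot + 1]
36. n10.hot = false  [not A.tag]
37. n10.wid = -5  [a.depth * -1 + 19]
38. n0.pre = false  [B.hot == true]
39. n0.tag = "yzk"  [S₁.tag ++ "k"]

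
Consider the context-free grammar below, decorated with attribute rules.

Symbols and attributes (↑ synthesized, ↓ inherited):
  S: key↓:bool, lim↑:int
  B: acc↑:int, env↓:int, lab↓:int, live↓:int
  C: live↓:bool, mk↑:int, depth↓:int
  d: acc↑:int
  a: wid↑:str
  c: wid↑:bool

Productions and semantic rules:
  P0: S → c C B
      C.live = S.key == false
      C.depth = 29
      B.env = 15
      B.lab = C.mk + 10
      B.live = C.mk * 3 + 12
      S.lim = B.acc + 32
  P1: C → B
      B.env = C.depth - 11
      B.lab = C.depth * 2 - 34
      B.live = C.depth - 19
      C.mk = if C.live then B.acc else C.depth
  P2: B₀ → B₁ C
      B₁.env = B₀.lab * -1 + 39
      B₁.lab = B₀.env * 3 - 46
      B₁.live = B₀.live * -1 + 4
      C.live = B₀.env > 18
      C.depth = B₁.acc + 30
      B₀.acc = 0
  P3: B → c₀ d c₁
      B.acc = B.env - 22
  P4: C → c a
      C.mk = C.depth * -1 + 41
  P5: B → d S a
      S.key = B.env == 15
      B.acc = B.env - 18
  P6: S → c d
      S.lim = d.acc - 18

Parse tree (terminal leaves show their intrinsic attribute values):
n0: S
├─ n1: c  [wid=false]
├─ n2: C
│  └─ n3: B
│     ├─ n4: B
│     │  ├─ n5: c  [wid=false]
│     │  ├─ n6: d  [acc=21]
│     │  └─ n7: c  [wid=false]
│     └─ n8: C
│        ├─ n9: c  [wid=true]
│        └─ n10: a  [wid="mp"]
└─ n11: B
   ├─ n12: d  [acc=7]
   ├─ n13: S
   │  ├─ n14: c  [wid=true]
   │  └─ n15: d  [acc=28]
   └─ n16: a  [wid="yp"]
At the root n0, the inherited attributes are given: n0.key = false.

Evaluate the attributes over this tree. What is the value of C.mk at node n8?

18

1. n0.key = false  [given at root]
2. n1.wid = false  [terminal]
3. n2.live = true  [S.key == false]
4. n2.depth = 29  [29]
5. n3.env = 18  [C.depth - 11]
6. n3.lab = 24  [C.depth * 2 - 34]
7. n3.live = 10  [C.depth - 19]
8. n4.env = 15  [B₀.lab * -1 + 39]
9. n4.lab = 8  [B₀.env * 3 - 46]
10. n4.live = -6  [B₀.live * -1 + 4]
11. n5.wid = false  [terminal]
12. n6.acc = 21  [terminal]
13. n7.wid = false  [terminal]
14. n4.acc = -7  [B.env - 22]
15. n8.live = false  [B₀.env > 18]
16. n8.depth = 23  [B₁.acc + 30]
17. n9.wid = true  [terminal]
18. n10.wid = "mp"  [terminal]
19. n8.mk = 18  [C.depth * -1 + 41]
20. n3.acc = 0  [0]
21. n2.mk = 0  [if C.live then B.acc else C.depth]
22. n11.env = 15  [15]
23. n11.lab = 10  [C.mk + 10]
24. n11.live = 12  [C.mk * 3 + 12]
25. n12.acc = 7  [terminal]
26. n13.key = true  [B.env == 15]
27. n14.wid = true  [terminal]
28. n15.acc = 28  [terminal]
29. n13.lim = 10  [d.acc - 18]
30. n16.wid = "yp"  [terminal]
31. n11.acc = -3  [B.env - 18]
32. n0.lim = 29  [B.acc + 32]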